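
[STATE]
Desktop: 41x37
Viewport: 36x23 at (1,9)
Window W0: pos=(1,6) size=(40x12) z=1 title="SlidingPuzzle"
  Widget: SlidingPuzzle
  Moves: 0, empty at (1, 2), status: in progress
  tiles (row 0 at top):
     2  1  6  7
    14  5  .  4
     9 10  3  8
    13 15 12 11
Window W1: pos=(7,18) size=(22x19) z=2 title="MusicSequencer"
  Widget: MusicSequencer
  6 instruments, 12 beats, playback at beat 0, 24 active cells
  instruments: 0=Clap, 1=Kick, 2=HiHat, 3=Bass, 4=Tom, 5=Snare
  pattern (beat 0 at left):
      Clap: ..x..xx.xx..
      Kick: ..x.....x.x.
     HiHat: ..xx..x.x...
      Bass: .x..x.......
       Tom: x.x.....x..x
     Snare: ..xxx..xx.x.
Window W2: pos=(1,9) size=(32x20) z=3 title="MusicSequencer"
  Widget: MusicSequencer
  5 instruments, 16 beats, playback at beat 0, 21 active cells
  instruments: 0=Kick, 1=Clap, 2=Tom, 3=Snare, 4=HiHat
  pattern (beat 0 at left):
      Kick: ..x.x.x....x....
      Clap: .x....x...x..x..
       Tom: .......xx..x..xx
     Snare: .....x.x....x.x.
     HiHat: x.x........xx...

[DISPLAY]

┏━━━━━━━━━━━━━━━━━━━━━━━━━━━━━━┓    
┃ MusicSequencer               ┃    
┠──────────────────────────────┨    
┃      ▼123456789012345        ┃    
┃  Kick··█·█·█····█····        ┃    
┃  Clap·█····█···█··█··        ┃    
┃   Tom·······██··█··██        ┃    
┃ Snare·····█·█····█·█·        ┃    
┃ HiHat█·█········██···        ┃━━━━
┃                              ┃    
┃                              ┃    
┃                              ┃    
┃                              ┃    
┃                              ┃    
┃                              ┃    
┃                              ┃    
┃                              ┃    
┃                              ┃    
┃                              ┃    
┗━━━━━━━━━━━━━━━━━━━━━━━━━━━━━━┛    
      ┃                    ┃        
      ┃                    ┃        
      ┃                    ┃        


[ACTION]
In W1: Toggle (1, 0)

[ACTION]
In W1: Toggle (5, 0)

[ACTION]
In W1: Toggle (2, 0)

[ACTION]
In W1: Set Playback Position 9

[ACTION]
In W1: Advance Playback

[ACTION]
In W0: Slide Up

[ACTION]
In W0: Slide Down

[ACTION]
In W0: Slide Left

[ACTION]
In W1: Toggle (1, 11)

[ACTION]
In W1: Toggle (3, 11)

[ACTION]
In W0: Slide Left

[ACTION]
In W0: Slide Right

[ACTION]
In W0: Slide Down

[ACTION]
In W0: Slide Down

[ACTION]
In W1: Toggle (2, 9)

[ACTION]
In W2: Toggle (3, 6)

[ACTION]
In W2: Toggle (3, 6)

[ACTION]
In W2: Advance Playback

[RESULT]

┏━━━━━━━━━━━━━━━━━━━━━━━━━━━━━━┓    
┃ MusicSequencer               ┃    
┠──────────────────────────────┨    
┃      0▼23456789012345        ┃    
┃  Kick··█·█·█····█····        ┃    
┃  Clap·█····█···█··█··        ┃    
┃   Tom·······██··█··██        ┃    
┃ Snare·····█·█····█·█·        ┃    
┃ HiHat█·█········██···        ┃━━━━
┃                              ┃    
┃                              ┃    
┃                              ┃    
┃                              ┃    
┃                              ┃    
┃                              ┃    
┃                              ┃    
┃                              ┃    
┃                              ┃    
┃                              ┃    
┗━━━━━━━━━━━━━━━━━━━━━━━━━━━━━━┛    
      ┃                    ┃        
      ┃                    ┃        
      ┃                    ┃        


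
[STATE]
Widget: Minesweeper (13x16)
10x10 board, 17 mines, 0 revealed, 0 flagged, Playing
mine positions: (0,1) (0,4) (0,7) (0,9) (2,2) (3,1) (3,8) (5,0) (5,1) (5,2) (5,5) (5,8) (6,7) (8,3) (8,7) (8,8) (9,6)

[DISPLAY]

■■■■■■■■■■   
■■■■■■■■■■   
■■■■■■■■■■   
■■■■■■■■■■   
■■■■■■■■■■   
■■■■■■■■■■   
■■■■■■■■■■   
■■■■■■■■■■   
■■■■■■■■■■   
■■■■■■■■■■   
             
             
             
             
             
             


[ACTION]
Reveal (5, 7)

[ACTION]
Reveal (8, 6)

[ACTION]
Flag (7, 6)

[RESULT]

■■■■■■■■■■   
■■■■■■■■■■   
■■■■■■■■■■   
■■■■■■■■■■   
■■■■■■■■■■   
■■■■■■■2■■   
■■■■■■■■■■   
■■■■■■⚑■■■   
■■■■■■2■■■   
■■■■■■■■■■   
             
             
             
             
             
             


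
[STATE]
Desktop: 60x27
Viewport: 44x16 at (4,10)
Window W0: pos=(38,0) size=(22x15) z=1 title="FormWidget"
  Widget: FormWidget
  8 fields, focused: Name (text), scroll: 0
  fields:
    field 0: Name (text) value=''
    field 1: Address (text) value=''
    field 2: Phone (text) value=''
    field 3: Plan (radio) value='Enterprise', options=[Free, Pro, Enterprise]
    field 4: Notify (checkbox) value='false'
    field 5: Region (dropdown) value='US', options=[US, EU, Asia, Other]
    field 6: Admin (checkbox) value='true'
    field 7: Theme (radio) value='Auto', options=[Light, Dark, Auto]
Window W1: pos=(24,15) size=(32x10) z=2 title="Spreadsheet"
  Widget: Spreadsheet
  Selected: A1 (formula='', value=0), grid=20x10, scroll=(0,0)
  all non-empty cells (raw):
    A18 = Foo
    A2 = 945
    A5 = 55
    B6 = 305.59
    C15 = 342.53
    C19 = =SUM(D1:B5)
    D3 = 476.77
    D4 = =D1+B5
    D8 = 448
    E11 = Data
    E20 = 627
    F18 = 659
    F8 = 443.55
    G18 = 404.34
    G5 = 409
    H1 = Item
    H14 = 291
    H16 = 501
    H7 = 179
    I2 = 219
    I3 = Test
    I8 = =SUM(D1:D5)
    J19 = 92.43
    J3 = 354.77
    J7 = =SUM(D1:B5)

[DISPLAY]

                                  ┃  Theme: 
                                  ┃         
                                  ┃         
                                  ┃         
                                  ┗━━━━━━━━━
                    ┏━━━━━━━━━━━━━━━━━━━━━━━
                    ┃ Spreadsheet           
                    ┠───────────────────────
                    ┃A1:                    
                    ┃       A       B       
                    ┃-----------------------
                    ┃  1      [0]       0   
                    ┃  2      945       0   
                    ┃  3        0       0   
                    ┗━━━━━━━━━━━━━━━━━━━━━━━
                                            


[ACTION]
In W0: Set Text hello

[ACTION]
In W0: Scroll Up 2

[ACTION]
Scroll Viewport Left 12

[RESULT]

                                      ┃  The
                                      ┃     
                                      ┃     
                                      ┃     
                                      ┗━━━━━
                        ┏━━━━━━━━━━━━━━━━━━━
                        ┃ Spreadsheet       
                        ┠───────────────────
                        ┃A1:                
                        ┃       A       B   
                        ┃-------------------
                        ┃  1      [0]       
                        ┃  2      945       
                        ┃  3        0       
                        ┗━━━━━━━━━━━━━━━━━━━
                                            


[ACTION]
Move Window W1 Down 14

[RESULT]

                                      ┃  The
                                      ┃     
                                      ┃     
                                      ┃     
                                      ┗━━━━━
                                            
                                            
                        ┏━━━━━━━━━━━━━━━━━━━
                        ┃ Spreadsheet       
                        ┠───────────────────
                        ┃A1:                
                        ┃       A       B   
                        ┃-------------------
                        ┃  1      [0]       
                        ┃  2      945       
                        ┃  3        0       


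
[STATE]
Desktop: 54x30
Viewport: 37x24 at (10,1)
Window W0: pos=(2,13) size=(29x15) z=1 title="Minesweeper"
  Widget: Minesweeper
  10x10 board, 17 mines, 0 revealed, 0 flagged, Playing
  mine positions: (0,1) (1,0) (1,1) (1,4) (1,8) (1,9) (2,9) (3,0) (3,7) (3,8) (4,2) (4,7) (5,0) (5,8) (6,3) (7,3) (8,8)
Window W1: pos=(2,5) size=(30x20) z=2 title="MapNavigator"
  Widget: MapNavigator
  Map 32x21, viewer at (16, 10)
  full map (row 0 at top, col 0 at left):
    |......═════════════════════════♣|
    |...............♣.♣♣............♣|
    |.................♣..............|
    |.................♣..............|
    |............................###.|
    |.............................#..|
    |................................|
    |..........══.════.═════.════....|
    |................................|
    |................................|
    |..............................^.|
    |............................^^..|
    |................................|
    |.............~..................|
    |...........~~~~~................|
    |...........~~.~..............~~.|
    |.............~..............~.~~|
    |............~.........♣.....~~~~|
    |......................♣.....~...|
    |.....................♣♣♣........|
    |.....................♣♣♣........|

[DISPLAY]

                                     
                                     
                                     
                                     
━━━━━━━━━━━━━━━━━━━━━┓               
igator               ┃               
─────────────────────┨               
........♣............┃               
........♣............┃               
...................##┃               
....................#┃               
.....................┃               
.══.════.═════.════..┃               
.....................┃               
.....................┃               
.......@.............┃               
...................^^┃               
.....................┃               
....~................┃               
..~~~~~..............┃               
..~~.~..............~┃               
....~..............~.┃               
...~.........♣.....~~┃               
━━━━━━━━━━━━━━━━━━━━━┛               


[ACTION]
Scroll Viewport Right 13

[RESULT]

                                     
                                     
                                     
                                     
━━━━━━━━━━━━━━┓                      
              ┃                      
──────────────┨                      
.♣............┃                      
.♣............┃                      
............##┃                      
.............#┃                      
..............┃                      
═.═════.════..┃                      
..............┃                      
..............┃                      
@.............┃                      
............^^┃                      
..............┃                      
..............┃                      
..............┃                      
.............~┃                      
............~.┃                      
......♣.....~~┃                      
━━━━━━━━━━━━━━┛                      


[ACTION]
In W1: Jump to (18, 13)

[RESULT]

                                     
                                     
                                     
                                     
━━━━━━━━━━━━━━┓                      
              ┃                      
──────────────┨                      
...........#..┃                      
..............┃                      
═════.════....┃                      
..............┃                      
..............┃                      
............^.┃                      
..........^^..┃                      
..............┃                      
@.............┃                      
..............┃                      
...........~~.┃                      
..........~.~~┃                      
....♣.....~~~~┃                      
....♣.....~...┃                      
...♣♣♣........┃                      
...♣♣♣........┃                      
━━━━━━━━━━━━━━┛                      


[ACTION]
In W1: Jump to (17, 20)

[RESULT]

                                     
                                     
                                     
                                     
━━━━━━━━━━━━━━┓                      
              ┃                      
──────────────┨                      
..............┃                      
..............┃                      
..............┃                      
............~~┃                      
...........~.~┃                      
.....♣.....~~~┃                      
.....♣.....~..┃                      
....♣♣♣.......┃                      
@...♣♣♣.......┃                      
              ┃                      
              ┃                      
              ┃                      
              ┃                      
              ┃                      
              ┃                      
              ┃                      
━━━━━━━━━━━━━━┛                      


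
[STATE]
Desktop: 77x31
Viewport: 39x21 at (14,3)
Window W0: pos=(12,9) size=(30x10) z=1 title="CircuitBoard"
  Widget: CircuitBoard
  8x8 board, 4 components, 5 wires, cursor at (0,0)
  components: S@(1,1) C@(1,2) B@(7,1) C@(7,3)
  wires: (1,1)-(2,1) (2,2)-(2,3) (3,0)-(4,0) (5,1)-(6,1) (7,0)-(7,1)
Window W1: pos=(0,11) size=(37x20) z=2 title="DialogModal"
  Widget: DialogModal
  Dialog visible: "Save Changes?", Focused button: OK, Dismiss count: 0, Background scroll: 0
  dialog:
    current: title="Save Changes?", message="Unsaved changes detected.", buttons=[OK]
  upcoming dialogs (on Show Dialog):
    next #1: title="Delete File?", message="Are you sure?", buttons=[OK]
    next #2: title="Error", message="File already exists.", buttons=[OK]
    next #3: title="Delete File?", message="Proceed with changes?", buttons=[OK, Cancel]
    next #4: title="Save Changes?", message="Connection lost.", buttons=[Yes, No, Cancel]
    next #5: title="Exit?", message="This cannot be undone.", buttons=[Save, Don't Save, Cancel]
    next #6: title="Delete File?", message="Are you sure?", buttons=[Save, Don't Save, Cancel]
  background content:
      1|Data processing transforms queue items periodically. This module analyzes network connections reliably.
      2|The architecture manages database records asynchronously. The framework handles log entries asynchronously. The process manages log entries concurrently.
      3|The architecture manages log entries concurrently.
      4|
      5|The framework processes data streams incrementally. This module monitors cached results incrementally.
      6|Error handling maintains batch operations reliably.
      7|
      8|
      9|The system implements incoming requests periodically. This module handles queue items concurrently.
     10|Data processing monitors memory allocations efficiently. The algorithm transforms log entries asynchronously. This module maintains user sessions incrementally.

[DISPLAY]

                                       
                                       
                                       
                                       
                                       
                                       
━━━━━━━━━━━━━━━━━━━━━━━━━━━┓           
CircuitBoard               ┃           
━━━━━━━━━━━━━━━━━━━━━━┓────┨           
                      ┃    ┃           
──────────────────────┨    ┃           
ng transforms queue it┃    ┃           
ure manages database r┃    ┃           
ure manages log entrie┃    ┃           
                      ┃    ┃           
 processes data stream┃━━━━┛           
──────────────────┐per┃                
ve Changes?       │   ┃                
changes detected. │   ┃                
   [OK]           │equ┃                
──────────────────┘all┃                


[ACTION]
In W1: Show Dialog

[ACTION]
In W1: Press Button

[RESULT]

                                       
                                       
                                       
                                       
                                       
                                       
━━━━━━━━━━━━━━━━━━━━━━━━━━━┓           
CircuitBoard               ┃           
━━━━━━━━━━━━━━━━━━━━━━┓────┨           
                      ┃    ┃           
──────────────────────┨    ┃           
ng transforms queue it┃    ┃           
ure manages database r┃    ┃           
ure manages log entrie┃    ┃           
                      ┃    ┃           
 processes data stream┃━━━━┛           
g maintains batch oper┃                
                      ┃                
                      ┃                
plements incoming requ┃                
ng monitors memory all┃                


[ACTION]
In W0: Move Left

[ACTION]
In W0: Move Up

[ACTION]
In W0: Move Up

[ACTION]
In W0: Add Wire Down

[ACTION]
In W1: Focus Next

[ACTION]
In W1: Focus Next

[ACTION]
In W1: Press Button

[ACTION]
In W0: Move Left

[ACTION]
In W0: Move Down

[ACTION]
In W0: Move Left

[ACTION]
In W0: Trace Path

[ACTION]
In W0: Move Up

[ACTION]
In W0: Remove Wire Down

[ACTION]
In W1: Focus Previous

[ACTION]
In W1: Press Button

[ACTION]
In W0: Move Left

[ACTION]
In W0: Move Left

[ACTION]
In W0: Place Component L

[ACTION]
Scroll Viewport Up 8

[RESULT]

                                       
                                       
                                       
                                       
                                       
                                       
                                       
                                       
                                       
━━━━━━━━━━━━━━━━━━━━━━━━━━━┓           
CircuitBoard               ┃           
━━━━━━━━━━━━━━━━━━━━━━┓────┨           
                      ┃    ┃           
──────────────────────┨    ┃           
ng transforms queue it┃    ┃           
ure manages database r┃    ┃           
ure manages log entrie┃    ┃           
                      ┃    ┃           
 processes data stream┃━━━━┛           
g maintains batch oper┃                
                      ┃                


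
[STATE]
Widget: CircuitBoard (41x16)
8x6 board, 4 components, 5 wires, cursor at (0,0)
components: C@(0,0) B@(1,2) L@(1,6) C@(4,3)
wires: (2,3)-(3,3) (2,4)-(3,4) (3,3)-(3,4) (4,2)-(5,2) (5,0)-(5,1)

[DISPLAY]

   0 1 2 3 4 5 6 7                       
0  [C]                                   
                                         
1           B               L            
                                         
2               ·   ·                    
                │   │                    
3               · ─ ·                    
                                         
4           ·   C                        
            │                            
5   · ─ ·   ·                            
Cursor: (0,0)                            
                                         
                                         
                                         


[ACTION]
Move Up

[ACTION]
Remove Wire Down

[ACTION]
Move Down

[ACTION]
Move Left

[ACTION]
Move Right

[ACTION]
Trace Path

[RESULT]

   0 1 2 3 4 5 6 7                       
0   C                                    
                                         
1      [.]  B               L            
                                         
2               ·   ·                    
                │   │                    
3               · ─ ·                    
                                         
4           ·   C                        
            │                            
5   · ─ ·   ·                            
Cursor: (1,1)  Trace: No connections     
                                         
                                         
                                         


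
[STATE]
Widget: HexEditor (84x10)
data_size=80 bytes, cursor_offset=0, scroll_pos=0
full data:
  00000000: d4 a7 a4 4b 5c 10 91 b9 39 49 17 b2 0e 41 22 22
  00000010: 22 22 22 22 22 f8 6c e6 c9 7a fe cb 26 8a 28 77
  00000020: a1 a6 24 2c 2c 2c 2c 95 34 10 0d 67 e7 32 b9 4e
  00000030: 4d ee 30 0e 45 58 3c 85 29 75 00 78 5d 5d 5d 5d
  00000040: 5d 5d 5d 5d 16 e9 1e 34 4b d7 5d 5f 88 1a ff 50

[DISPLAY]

00000000  D4 a7 a4 4b 5c 10 91 b9  39 49 17 b2 0e 41 22 22  |...K\...9I...A""|      
00000010  22 22 22 22 22 f8 6c e6  c9 7a fe cb 26 8a 28 77  |""""".l..z..&.(w|      
00000020  a1 a6 24 2c 2c 2c 2c 95  34 10 0d 67 e7 32 b9 4e  |..$,,,,.4..g.2.N|      
00000030  4d ee 30 0e 45 58 3c 85  29 75 00 78 5d 5d 5d 5d  |M.0.EX<.)u.x]]]]|      
00000040  5d 5d 5d 5d 16 e9 1e 34  4b d7 5d 5f 88 1a ff 50  |]]]]...4K.]_...P|      
                                                                                    
                                                                                    
                                                                                    
                                                                                    
                                                                                    


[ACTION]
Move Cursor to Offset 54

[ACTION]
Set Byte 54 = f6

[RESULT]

00000000  d4 a7 a4 4b 5c 10 91 b9  39 49 17 b2 0e 41 22 22  |...K\...9I...A""|      
00000010  22 22 22 22 22 f8 6c e6  c9 7a fe cb 26 8a 28 77  |""""".l..z..&.(w|      
00000020  a1 a6 24 2c 2c 2c 2c 95  34 10 0d 67 e7 32 b9 4e  |..$,,,,.4..g.2.N|      
00000030  4d ee 30 0e 45 58 F6 85  29 75 00 78 5d 5d 5d 5d  |M.0.EX..)u.x]]]]|      
00000040  5d 5d 5d 5d 16 e9 1e 34  4b d7 5d 5f 88 1a ff 50  |]]]]...4K.]_...P|      
                                                                                    
                                                                                    
                                                                                    
                                                                                    
                                                                                    


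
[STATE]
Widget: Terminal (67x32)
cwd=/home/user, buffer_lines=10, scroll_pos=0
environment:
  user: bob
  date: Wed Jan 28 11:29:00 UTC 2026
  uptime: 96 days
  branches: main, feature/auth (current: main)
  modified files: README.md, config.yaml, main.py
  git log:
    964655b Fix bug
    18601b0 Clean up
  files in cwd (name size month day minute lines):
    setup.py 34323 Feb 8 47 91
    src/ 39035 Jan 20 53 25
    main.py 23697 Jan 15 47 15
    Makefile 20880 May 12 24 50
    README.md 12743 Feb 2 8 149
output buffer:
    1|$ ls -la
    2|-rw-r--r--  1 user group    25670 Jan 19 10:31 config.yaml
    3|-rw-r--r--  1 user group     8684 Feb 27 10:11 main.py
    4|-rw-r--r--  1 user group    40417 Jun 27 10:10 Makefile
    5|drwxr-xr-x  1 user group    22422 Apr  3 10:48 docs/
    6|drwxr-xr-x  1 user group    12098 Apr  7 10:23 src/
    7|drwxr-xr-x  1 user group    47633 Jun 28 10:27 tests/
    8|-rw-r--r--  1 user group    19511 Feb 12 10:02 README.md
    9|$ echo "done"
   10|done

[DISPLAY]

$ ls -la                                                           
-rw-r--r--  1 user group    25670 Jan 19 10:31 config.yaml         
-rw-r--r--  1 user group     8684 Feb 27 10:11 main.py             
-rw-r--r--  1 user group    40417 Jun 27 10:10 Makefile            
drwxr-xr-x  1 user group    22422 Apr  3 10:48 docs/               
drwxr-xr-x  1 user group    12098 Apr  7 10:23 src/                
drwxr-xr-x  1 user group    47633 Jun 28 10:27 tests/              
-rw-r--r--  1 user group    19511 Feb 12 10:02 README.md           
$ echo "done"                                                      
done                                                               
$ █                                                                
                                                                   
                                                                   
                                                                   
                                                                   
                                                                   
                                                                   
                                                                   
                                                                   
                                                                   
                                                                   
                                                                   
                                                                   
                                                                   
                                                                   
                                                                   
                                                                   
                                                                   
                                                                   
                                                                   
                                                                   
                                                                   


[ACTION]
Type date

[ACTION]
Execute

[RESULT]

$ ls -la                                                           
-rw-r--r--  1 user group    25670 Jan 19 10:31 config.yaml         
-rw-r--r--  1 user group     8684 Feb 27 10:11 main.py             
-rw-r--r--  1 user group    40417 Jun 27 10:10 Makefile            
drwxr-xr-x  1 user group    22422 Apr  3 10:48 docs/               
drwxr-xr-x  1 user group    12098 Apr  7 10:23 src/                
drwxr-xr-x  1 user group    47633 Jun 28 10:27 tests/              
-rw-r--r--  1 user group    19511 Feb 12 10:02 README.md           
$ echo "done"                                                      
done                                                               
$ date                                                             
Wed Jan 28 11:29:00 UTC 2026                                       
$ █                                                                
                                                                   
                                                                   
                                                                   
                                                                   
                                                                   
                                                                   
                                                                   
                                                                   
                                                                   
                                                                   
                                                                   
                                                                   
                                                                   
                                                                   
                                                                   
                                                                   
                                                                   
                                                                   
                                                                   


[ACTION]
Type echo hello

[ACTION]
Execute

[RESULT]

$ ls -la                                                           
-rw-r--r--  1 user group    25670 Jan 19 10:31 config.yaml         
-rw-r--r--  1 user group     8684 Feb 27 10:11 main.py             
-rw-r--r--  1 user group    40417 Jun 27 10:10 Makefile            
drwxr-xr-x  1 user group    22422 Apr  3 10:48 docs/               
drwxr-xr-x  1 user group    12098 Apr  7 10:23 src/                
drwxr-xr-x  1 user group    47633 Jun 28 10:27 tests/              
-rw-r--r--  1 user group    19511 Feb 12 10:02 README.md           
$ echo "done"                                                      
done                                                               
$ date                                                             
Wed Jan 28 11:29:00 UTC 2026                                       
$ echo hello                                                       
hello                                                              
$ █                                                                
                                                                   
                                                                   
                                                                   
                                                                   
                                                                   
                                                                   
                                                                   
                                                                   
                                                                   
                                                                   
                                                                   
                                                                   
                                                                   
                                                                   
                                                                   
                                                                   
                                                                   


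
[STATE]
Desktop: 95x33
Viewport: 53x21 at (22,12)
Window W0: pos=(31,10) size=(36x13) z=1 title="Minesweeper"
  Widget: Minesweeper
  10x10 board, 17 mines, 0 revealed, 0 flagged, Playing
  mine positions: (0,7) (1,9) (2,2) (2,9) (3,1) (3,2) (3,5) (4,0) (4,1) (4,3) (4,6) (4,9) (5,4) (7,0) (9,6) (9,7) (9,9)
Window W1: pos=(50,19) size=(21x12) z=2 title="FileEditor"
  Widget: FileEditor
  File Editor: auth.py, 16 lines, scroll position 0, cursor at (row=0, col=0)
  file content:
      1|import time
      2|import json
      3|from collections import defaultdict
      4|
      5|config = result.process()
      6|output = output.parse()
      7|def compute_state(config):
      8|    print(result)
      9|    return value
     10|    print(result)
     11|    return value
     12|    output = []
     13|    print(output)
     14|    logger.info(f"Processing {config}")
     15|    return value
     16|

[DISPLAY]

         ┠──────────────────────────────────┨        
         ┃■■■■■■■■■■                        ┃        
         ┃■■■■■■■■■■                        ┃        
         ┃■■■■■■■■■■                        ┃        
         ┃■■■■■■■■■■                        ┃        
         ┃■■■■■■■■■■                        ┃        
         ┃■■■■■■■■■■                        ┃        
         ┃■■■■■■■■■■        ┏━━━━━━━━━━━━━━━━━━━┓    
         ┃■■■■■■■■■■        ┃ FileEditor        ┃    
         ┃■■■■■■■■■■        ┠───────────────────┨    
         ┗━━━━━━━━━━━━━━━━━━┃█mport time       ▲┃    
                            ┃import json       █┃    
                            ┃from collections i░┃    
                            ┃                  ░┃    
                            ┃config = result.pr░┃    
                            ┃output = output.pa░┃    
                            ┃def compute_state(░┃    
                            ┃    print(result) ▼┃    
                            ┗━━━━━━━━━━━━━━━━━━━┛    
                                                     
                                                     


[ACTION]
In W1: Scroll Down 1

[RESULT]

         ┠──────────────────────────────────┨        
         ┃■■■■■■■■■■                        ┃        
         ┃■■■■■■■■■■                        ┃        
         ┃■■■■■■■■■■                        ┃        
         ┃■■■■■■■■■■                        ┃        
         ┃■■■■■■■■■■                        ┃        
         ┃■■■■■■■■■■                        ┃        
         ┃■■■■■■■■■■        ┏━━━━━━━━━━━━━━━━━━━┓    
         ┃■■■■■■■■■■        ┃ FileEditor        ┃    
         ┃■■■■■■■■■■        ┠───────────────────┨    
         ┗━━━━━━━━━━━━━━━━━━┃import json       ▲┃    
                            ┃from collections i█┃    
                            ┃                  ░┃    
                            ┃config = result.pr░┃    
                            ┃output = output.pa░┃    
                            ┃def compute_state(░┃    
                            ┃    print(result) ░┃    
                            ┃    return value  ▼┃    
                            ┗━━━━━━━━━━━━━━━━━━━┛    
                                                     
                                                     


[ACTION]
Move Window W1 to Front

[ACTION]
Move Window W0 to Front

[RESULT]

         ┠──────────────────────────────────┨        
         ┃■■■■■■■■■■                        ┃        
         ┃■■■■■■■■■■                        ┃        
         ┃■■■■■■■■■■                        ┃        
         ┃■■■■■■■■■■                        ┃        
         ┃■■■■■■■■■■                        ┃        
         ┃■■■■■■■■■■                        ┃        
         ┃■■■■■■■■■■                        ┃━━━┓    
         ┃■■■■■■■■■■                        ┃   ┃    
         ┃■■■■■■■■■■                        ┃───┨    
         ┗━━━━━━━━━━━━━━━━━━━━━━━━━━━━━━━━━━┛  ▲┃    
                            ┃from collections i█┃    
                            ┃                  ░┃    
                            ┃config = result.pr░┃    
                            ┃output = output.pa░┃    
                            ┃def compute_state(░┃    
                            ┃    print(result) ░┃    
                            ┃    return value  ▼┃    
                            ┗━━━━━━━━━━━━━━━━━━━┛    
                                                     
                                                     


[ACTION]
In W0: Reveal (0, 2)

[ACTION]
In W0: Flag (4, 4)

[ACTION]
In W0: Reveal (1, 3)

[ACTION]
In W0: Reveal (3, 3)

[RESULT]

         ┠──────────────────────────────────┨        
         ┃      1■■■                        ┃        
         ┃ 111  1■■■                        ┃        
         ┃13■2111■■■                        ┃        
         ┃■■■3■■■■■■                        ┃        
         ┃■■■■⚑■■■■■                        ┃        
         ┃■■■■■■■■■■                        ┃        
         ┃■■■■■■■■■■                        ┃━━━┓    
         ┃■■■■■■■■■■                        ┃   ┃    
         ┃■■■■■■■■■■                        ┃───┨    
         ┗━━━━━━━━━━━━━━━━━━━━━━━━━━━━━━━━━━┛  ▲┃    
                            ┃from collections i█┃    
                            ┃                  ░┃    
                            ┃config = result.pr░┃    
                            ┃output = output.pa░┃    
                            ┃def compute_state(░┃    
                            ┃    print(result) ░┃    
                            ┃    return value  ▼┃    
                            ┗━━━━━━━━━━━━━━━━━━━┛    
                                                     
                                                     


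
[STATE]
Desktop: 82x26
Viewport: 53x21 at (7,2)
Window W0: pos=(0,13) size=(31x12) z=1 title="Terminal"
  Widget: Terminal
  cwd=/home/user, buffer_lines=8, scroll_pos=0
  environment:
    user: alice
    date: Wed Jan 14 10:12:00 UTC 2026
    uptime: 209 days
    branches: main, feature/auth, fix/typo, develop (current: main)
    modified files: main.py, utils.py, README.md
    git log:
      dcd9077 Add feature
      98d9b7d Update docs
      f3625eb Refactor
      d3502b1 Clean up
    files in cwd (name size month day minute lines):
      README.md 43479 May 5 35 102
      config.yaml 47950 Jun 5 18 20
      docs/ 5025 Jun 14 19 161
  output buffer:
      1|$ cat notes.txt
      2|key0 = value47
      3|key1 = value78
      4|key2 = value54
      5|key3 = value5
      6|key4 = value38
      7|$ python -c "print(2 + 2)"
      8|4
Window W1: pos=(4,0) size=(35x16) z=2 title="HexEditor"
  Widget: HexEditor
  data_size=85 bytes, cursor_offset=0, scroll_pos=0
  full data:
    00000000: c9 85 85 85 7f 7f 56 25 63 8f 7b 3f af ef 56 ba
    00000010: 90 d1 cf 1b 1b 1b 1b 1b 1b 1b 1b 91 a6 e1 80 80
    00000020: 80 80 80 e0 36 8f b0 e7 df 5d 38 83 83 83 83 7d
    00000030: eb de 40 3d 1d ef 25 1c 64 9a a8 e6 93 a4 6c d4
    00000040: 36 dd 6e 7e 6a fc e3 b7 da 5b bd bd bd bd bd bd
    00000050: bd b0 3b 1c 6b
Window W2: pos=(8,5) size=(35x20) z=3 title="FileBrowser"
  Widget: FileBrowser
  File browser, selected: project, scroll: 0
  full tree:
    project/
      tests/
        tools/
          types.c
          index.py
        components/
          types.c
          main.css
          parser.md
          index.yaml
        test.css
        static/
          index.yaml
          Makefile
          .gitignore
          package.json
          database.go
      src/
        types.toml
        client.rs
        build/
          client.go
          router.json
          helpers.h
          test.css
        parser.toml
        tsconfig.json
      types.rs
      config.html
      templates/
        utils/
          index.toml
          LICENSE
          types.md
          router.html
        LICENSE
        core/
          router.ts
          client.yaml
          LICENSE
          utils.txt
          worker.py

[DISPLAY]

───────────────────────────────┨                     
000000  C9 85 85 85 7f 7f 56 25┃                     
000010  90 d1 cf 1b 1b 1b 1b 1b┃                     
0┏━━━━━━━━━━━━━━━━━━━━━━━━━━━━━━━━━┓                 
0┃ FileBrowser                     ┃                 
0┠─────────────────────────────────┨                 
0┃> [-] project/                   ┃                 
 ┃    [+] tests/                   ┃                 
 ┃    [+] src/                     ┃                 
 ┃    types.rs                     ┃                 
 ┃    config.html                  ┃                 
 ┃    [+] templates/               ┃                 
 ┃                                 ┃                 
━┃                                 ┃                 
n┃                                 ┃                 
 ┃                                 ┃                 
 ┃                                 ┃                 
 ┃                                 ┃                 
 ┃                                 ┃                 
 ┃                                 ┃                 
o┃                                 ┃                 


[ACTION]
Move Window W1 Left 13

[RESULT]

───────────────────────────┨                         
00  C9 85 85 85 7f 7f 56 25┃                         
10  90 d1 cf 1b 1b 1b 1b 1b┃                         
2┏━━━━━━━━━━━━━━━━━━━━━━━━━━━━━━━━━┓                 
3┃ FileBrowser                     ┃                 
4┠─────────────────────────────────┨                 
5┃> [-] project/                   ┃                 
 ┃    [+] tests/                   ┃                 
 ┃    [+] src/                     ┃                 
 ┃    types.rs                     ┃                 
 ┃    config.html                  ┃                 
 ┃    [+] templates/               ┃                 
 ┃                                 ┃                 
━┃                                 ┃                 
n┃                                 ┃                 
 ┃                                 ┃                 
 ┃                                 ┃                 
 ┃                                 ┃                 
 ┃                                 ┃                 
 ┃                                 ┃                 
o┃                                 ┃                 


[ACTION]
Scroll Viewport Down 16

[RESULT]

2┏━━━━━━━━━━━━━━━━━━━━━━━━━━━━━━━━━┓                 
3┃ FileBrowser                     ┃                 
4┠─────────────────────────────────┨                 
5┃> [-] project/                   ┃                 
 ┃    [+] tests/                   ┃                 
 ┃    [+] src/                     ┃                 
 ┃    types.rs                     ┃                 
 ┃    config.html                  ┃                 
 ┃    [+] templates/               ┃                 
 ┃                                 ┃                 
━┃                                 ┃                 
n┃                                 ┃                 
 ┃                                 ┃                 
 ┃                                 ┃                 
 ┃                                 ┃                 
 ┃                                 ┃                 
 ┃                                 ┃                 
o┃                                 ┃                 
 ┃                                 ┃                 
━┗━━━━━━━━━━━━━━━━━━━━━━━━━━━━━━━━━┛                 
                                                     


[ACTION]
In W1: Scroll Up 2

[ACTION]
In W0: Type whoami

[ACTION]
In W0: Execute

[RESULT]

2┏━━━━━━━━━━━━━━━━━━━━━━━━━━━━━━━━━┓                 
3┃ FileBrowser                     ┃                 
4┠─────────────────────────────────┨                 
5┃> [-] project/                   ┃                 
 ┃    [+] tests/                   ┃                 
 ┃    [+] src/                     ┃                 
 ┃    types.rs                     ┃                 
 ┃    config.html                  ┃                 
 ┃    [+] templates/               ┃                 
 ┃                                 ┃                 
━┃                                 ┃                 
 ┃                                 ┃                 
 ┃                                 ┃                 
 ┃                                 ┃                 
o┃                                 ┃                 
 ┃                                 ┃                 
m┃                                 ┃                 
 ┃                                 ┃                 
 ┃                                 ┃                 
━┗━━━━━━━━━━━━━━━━━━━━━━━━━━━━━━━━━┛                 
                                                     
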